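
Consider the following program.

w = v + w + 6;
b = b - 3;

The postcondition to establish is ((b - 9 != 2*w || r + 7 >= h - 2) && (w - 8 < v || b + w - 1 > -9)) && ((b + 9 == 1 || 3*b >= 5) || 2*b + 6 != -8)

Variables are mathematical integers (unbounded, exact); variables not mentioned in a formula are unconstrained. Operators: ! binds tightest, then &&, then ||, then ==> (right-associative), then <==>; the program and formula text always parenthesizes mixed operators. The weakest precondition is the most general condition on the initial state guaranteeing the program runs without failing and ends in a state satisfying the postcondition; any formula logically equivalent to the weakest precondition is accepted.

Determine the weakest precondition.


Working backward. After the program, the postcondition ((b - 9 != 2*w || r + 7 >= h - 2) && (w - 8 < v || b + w - 1 > -9)) && ((b + 9 == 1 || 3*b >= 5) || 2*b + 6 != -8) must hold; in canonical form it is (b != 2*w + 9 || r >= h - 9) && (w < v + 8 || b + w > -8) && (b == -8 || 3*b >= 5 || 2*b != -14).
Before b := b - 3: (b != 2*w + 12 || r >= h - 9) && (w < v + 8 || b + w > -5) && (b == -5 || 3*b >= 14 || 2*b != -8)
Before w := v + w + 6: (b != 2*v + 2*w + 24 || r >= h - 9) && (w < 2 || b + v + w > -11) && (b == -5 || 3*b >= 14 || 2*b != -8)
Answer: WP = (b != 2*v + 2*w + 24 || r >= h - 9) && (w < 2 || b + v + w > -11) && (b == -5 || 3*b >= 14 || 2*b != -8)


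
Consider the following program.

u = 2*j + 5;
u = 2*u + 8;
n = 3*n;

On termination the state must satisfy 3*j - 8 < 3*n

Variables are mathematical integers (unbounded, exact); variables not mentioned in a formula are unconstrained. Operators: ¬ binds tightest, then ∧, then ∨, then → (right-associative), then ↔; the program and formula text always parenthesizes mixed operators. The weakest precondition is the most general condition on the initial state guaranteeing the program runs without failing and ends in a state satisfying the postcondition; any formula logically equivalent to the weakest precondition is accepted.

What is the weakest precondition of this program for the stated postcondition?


Working backward. After the program, the postcondition 3*j - 8 < 3*n must hold; in canonical form it is 3*j < 3*n + 8.
Before n := 3*n: 3*j < 9*n + 8
Before u := 2*u + 8: 3*j < 9*n + 8
Before u := 2*j + 5: 3*j < 9*n + 8
Answer: WP = 3*j < 9*n + 8


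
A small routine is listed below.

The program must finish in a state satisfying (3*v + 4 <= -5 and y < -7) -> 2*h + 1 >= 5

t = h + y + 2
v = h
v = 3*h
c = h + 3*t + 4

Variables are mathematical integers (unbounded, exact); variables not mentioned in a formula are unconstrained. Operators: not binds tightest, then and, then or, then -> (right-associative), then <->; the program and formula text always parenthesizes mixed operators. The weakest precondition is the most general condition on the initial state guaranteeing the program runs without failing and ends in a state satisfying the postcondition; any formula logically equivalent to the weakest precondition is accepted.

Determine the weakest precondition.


Working backward. After the program, the postcondition (3*v + 4 <= -5 and y < -7) -> 2*h + 1 >= 5 must hold; in canonical form it is (3*v <= -9 and y < -7) -> 2*h >= 4.
Before c := h + 3*t + 4: (3*v <= -9 and y < -7) -> 2*h >= 4
Before v := 3*h: (9*h <= -9 and y < -7) -> 2*h >= 4
Before v := h: (9*h <= -9 and y < -7) -> 2*h >= 4
Before t := h + y + 2: (9*h <= -9 and y < -7) -> 2*h >= 4
Answer: WP = (9*h <= -9 and y < -7) -> 2*h >= 4


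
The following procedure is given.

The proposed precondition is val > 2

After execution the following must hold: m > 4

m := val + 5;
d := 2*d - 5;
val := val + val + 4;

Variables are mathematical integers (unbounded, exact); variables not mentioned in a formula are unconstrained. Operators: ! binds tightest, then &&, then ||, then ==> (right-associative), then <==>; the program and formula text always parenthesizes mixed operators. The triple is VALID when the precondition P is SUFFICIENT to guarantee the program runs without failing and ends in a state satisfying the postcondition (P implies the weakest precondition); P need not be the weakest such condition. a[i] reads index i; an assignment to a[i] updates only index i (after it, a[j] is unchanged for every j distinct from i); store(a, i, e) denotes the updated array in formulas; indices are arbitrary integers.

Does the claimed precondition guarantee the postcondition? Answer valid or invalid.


Working backward. After the program, m > 4 must hold.
Before val := val + val + 4: m > 4
Before d := 2*d - 5: m > 4
Before m := val + 5: val > -1
The weakest precondition is val > -1.
Check whether val > 2 implies it.
Every state satisfying the precondition satisfies the weakest precondition: the implication holds.
Answer: valid


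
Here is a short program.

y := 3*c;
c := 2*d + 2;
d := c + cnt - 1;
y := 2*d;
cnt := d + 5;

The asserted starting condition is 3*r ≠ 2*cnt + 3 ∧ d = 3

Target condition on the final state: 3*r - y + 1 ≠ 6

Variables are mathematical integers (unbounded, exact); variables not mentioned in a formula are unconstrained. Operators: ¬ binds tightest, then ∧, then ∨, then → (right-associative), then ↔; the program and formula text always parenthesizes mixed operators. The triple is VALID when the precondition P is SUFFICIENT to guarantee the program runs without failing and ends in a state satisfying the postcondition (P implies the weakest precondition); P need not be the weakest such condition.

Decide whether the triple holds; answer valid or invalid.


Working backward. After the program, the postcondition 3*r - y + 1 ≠ 6 must hold; in canonical form it is 3*r ≠ y + 5.
Before cnt := d + 5: 3*r ≠ y + 5
Before y := 2*d: 3*r ≠ 2*d + 5
Before d := c + cnt - 1: 3*r ≠ 2*c + 2*cnt + 3
Before c := 2*d + 2: 3*r ≠ 2*cnt + 4*d + 7
Before y := 3*c: 3*r ≠ 2*cnt + 4*d + 7
The weakest precondition is 3*r ≠ 2*cnt + 4*d + 7.
Check whether 3*r ≠ 2*cnt + 3 ∧ d = 3 implies it.
Countermodel: at the initial state cnt = -8, d = 3, r = 1, the precondition holds but the weakest precondition fails.
Answer: invalid


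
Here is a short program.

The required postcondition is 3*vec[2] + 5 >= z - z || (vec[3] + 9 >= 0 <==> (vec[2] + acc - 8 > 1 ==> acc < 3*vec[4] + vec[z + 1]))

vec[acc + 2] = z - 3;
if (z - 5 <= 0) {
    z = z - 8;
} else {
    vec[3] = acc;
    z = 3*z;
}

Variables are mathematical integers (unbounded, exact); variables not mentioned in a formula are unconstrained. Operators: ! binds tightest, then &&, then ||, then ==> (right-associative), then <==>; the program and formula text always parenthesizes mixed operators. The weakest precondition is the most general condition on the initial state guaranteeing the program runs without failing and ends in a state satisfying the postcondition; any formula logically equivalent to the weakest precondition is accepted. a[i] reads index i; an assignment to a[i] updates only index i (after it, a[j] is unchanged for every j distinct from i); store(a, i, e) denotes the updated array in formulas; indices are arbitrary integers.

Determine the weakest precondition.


Working backward. After the program, the postcondition 3*vec[2] + 5 >= z - z || (vec[3] + 9 >= 0 <==> (vec[2] + acc - 8 > 1 ==> acc < 3*vec[4] + vec[z + 1])) must hold; in canonical form it is 3*vec[2] >= -5 || (vec[3] >= -9 <==> (vec[2] + acc > 9 ==> acc < vec[z + 1] + 3*vec[4])).
Then branch requires 3*vec[2] >= -5 || (vec[3] >= -9 <==> (vec[2] + acc > 9 ==> acc < 3*vec[4] + vec[z - 7])); else branch requires 3*vec[2] >= -5 || (acc >= -9 <==> (vec[2] + acc > 9 ==> acc < 3*vec[4] + store(vec, 3, acc)[3*z + 1])).
Before the if: (z <= 5 ==> (3*vec[2] >= -5 || (vec[3] >= -9 <==> (vec[2] + acc > 9 ==> acc < 3*vec[4] + vec[z - 7])))) && ((!(z <= 5)) ==> (3*vec[2] >= -5 || (acc >= -9 <==> (vec[2] + acc > 9 ==> acc < 3*vec[4] + store(vec, 3, acc)[3*z + 1]))))
Before vec[acc + 2] := z - 3: (z <= 5 ==> (3*store(vec, acc + 2, z - 3)[2] >= -5 || (store(vec, acc + 2, z - 3)[3] >= -9 <==> (store(vec, acc + 2, z - 3)[2] + acc > 9 ==> acc < 3*store(vec, acc + 2, z - 3)[4] + store(vec, acc + 2, z - 3)[z - 7])))) && ((!(z <= 5)) ==> (3*store(vec, acc + 2, z - 3)[2] >= -5 || (acc >= -9 <==> (store(vec, acc + 2, z - 3)[2] + acc > 9 ==> acc < 3*store(vec, acc + 2, z - 3)[4] + store(store(vec, acc + 2, z - 3), 3, acc)[3*z + 1]))))
Answer: WP = (z <= 5 ==> (3*store(vec, acc + 2, z - 3)[2] >= -5 || (store(vec, acc + 2, z - 3)[3] >= -9 <==> (store(vec, acc + 2, z - 3)[2] + acc > 9 ==> acc < 3*store(vec, acc + 2, z - 3)[4] + store(vec, acc + 2, z - 3)[z - 7])))) && ((!(z <= 5)) ==> (3*store(vec, acc + 2, z - 3)[2] >= -5 || (acc >= -9 <==> (store(vec, acc + 2, z - 3)[2] + acc > 9 ==> acc < 3*store(vec, acc + 2, z - 3)[4] + store(store(vec, acc + 2, z - 3), 3, acc)[3*z + 1]))))


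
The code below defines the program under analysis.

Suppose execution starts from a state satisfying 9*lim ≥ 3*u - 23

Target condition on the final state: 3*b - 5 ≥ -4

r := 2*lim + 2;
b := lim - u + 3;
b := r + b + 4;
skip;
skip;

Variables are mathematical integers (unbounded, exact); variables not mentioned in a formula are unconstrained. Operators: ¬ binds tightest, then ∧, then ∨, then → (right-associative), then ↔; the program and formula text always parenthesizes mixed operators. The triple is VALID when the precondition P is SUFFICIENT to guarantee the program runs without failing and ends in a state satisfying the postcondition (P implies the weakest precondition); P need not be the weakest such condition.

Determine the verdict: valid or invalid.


Working backward. After the program, the postcondition 3*b - 5 ≥ -4 must hold; in canonical form it is 3*b ≥ 1.
Before skip: 3*b ≥ 1
Before skip: 3*b ≥ 1
Before b := r + b + 4: 3*b + 3*r ≥ -11
Before b := lim - u + 3: 3*lim + 3*r ≥ 3*u - 20
Before r := 2*lim + 2: 9*lim ≥ 3*u - 26
The weakest precondition is 9*lim ≥ 3*u - 26.
Check whether 9*lim ≥ 3*u - 23 implies it.
Every state satisfying the precondition satisfies the weakest precondition: the implication holds.
Answer: valid


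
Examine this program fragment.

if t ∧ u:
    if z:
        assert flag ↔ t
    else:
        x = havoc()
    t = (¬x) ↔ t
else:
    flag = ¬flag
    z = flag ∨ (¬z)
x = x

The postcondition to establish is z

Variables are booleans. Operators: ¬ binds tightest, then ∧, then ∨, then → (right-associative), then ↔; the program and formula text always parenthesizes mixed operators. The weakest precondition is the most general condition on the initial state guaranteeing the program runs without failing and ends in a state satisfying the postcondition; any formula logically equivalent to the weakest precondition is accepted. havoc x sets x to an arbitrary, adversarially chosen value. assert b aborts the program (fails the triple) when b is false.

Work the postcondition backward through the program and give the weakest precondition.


Working backward. After the program, z must hold.
Before x := x: z
Then branch requires (z → ((flag ↔ t) ∧ z)) ∧ ((¬z) → z); else branch requires (¬flag) ∨ (¬z).
Before the if: ((t ∧ u) → ((z → ((flag ↔ t) ∧ z)) ∧ ((¬z) → z))) ∧ ((¬(t ∧ u)) → ((¬flag) ∨ (¬z)))
Answer: WP = ((t ∧ u) → ((z → ((flag ↔ t) ∧ z)) ∧ ((¬z) → z))) ∧ ((¬(t ∧ u)) → ((¬flag) ∨ (¬z)))


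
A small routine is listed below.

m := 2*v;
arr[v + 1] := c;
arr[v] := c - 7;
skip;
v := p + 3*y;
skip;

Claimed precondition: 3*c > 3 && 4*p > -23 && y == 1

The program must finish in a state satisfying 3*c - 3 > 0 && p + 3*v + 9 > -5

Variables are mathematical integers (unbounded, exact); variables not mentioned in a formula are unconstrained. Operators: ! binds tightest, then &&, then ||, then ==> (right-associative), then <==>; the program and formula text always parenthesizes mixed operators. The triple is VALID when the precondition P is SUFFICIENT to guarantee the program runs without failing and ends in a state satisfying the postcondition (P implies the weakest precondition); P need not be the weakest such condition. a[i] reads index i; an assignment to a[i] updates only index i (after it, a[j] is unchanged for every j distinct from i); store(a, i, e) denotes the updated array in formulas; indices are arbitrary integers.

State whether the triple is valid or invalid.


Working backward. After the program, the postcondition 3*c - 3 > 0 && p + 3*v + 9 > -5 must hold; in canonical form it is 3*c > 3 && p + 3*v > -14.
Before skip: 3*c > 3 && p + 3*v > -14
Before v := p + 3*y: 3*c > 3 && 4*p + 9*y > -14
Before skip: 3*c > 3 && 4*p + 9*y > -14
Before arr[v] := c - 7: 3*c > 3 && 4*p + 9*y > -14
Before arr[v + 1] := c: 3*c > 3 && 4*p + 9*y > -14
Before m := 2*v: 3*c > 3 && 4*p + 9*y > -14
The weakest precondition is 3*c > 3 && 4*p + 9*y > -14.
Check whether 3*c > 3 && 4*p > -23 && y == 1 implies it.
Every state satisfying the precondition satisfies the weakest precondition: the implication holds.
Answer: valid


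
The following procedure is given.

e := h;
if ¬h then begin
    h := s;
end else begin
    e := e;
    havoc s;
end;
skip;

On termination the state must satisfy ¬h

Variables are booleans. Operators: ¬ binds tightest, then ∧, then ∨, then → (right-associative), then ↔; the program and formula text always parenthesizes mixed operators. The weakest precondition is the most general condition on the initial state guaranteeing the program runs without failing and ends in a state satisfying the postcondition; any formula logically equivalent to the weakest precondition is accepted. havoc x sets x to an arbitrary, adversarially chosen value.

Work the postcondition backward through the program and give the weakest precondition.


Working backward. After the program, ¬h must hold.
Before skip: ¬h
Then branch requires ¬s; else branch requires ¬h.
Before the if: ((¬h) → (¬s)) ∧ (h → (¬h))
Before e := h: ((¬h) → (¬s)) ∧ (h → (¬h))
Answer: WP = ((¬h) → (¬s)) ∧ (h → (¬h))


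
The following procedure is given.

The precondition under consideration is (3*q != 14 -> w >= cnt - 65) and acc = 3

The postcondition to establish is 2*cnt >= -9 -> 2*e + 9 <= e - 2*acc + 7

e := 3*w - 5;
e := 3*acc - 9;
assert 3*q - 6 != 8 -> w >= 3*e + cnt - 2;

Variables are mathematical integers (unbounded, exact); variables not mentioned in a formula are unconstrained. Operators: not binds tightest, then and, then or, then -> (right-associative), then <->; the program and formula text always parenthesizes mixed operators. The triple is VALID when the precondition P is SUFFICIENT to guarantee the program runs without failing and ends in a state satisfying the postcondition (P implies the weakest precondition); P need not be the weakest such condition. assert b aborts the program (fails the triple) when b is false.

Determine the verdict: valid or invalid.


Working backward. After the program, the postcondition 2*cnt >= -9 -> 2*e + 9 <= e - 2*acc + 7 must hold; in canonical form it is 2*cnt >= -9 -> 2*acc + e <= -2.
Before assert 3*q - 6 != 8 -> w >= 3*e + cnt - 2: (3*q != 14 -> w >= cnt + 3*e - 2) and (2*cnt >= -9 -> 2*acc + e <= -2)
Before e := 3*acc - 9: (3*q != 14 -> w >= 9*acc + cnt - 29) and (2*cnt >= -9 -> 5*acc <= 7)
Before e := 3*w - 5: (3*q != 14 -> w >= 9*acc + cnt - 29) and (2*cnt >= -9 -> 5*acc <= 7)
The weakest precondition is (3*q != 14 -> w >= 9*acc + cnt - 29) and (2*cnt >= -9 -> 5*acc <= 7).
Check whether (3*q != 14 -> w >= cnt - 65) and acc = 3 implies it.
Countermodel: at the initial state acc = 3, cnt = -5, q = 0, w = -8, the precondition holds but the weakest precondition fails.
Answer: invalid


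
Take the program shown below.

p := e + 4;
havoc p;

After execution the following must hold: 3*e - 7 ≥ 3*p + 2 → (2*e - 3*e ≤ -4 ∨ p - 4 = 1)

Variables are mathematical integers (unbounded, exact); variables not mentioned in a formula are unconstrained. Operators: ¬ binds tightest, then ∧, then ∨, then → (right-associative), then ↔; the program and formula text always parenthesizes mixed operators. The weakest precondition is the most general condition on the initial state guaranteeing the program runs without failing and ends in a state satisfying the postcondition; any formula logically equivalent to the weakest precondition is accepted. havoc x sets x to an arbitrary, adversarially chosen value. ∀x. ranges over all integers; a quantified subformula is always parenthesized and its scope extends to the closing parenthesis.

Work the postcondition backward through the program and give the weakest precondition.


Working backward. After the program, the postcondition 3*e - 7 ≥ 3*p + 2 → (2*e - 3*e ≤ -4 ∨ p - 4 = 1) must hold; in canonical form it is 3*e ≥ 3*p + 9 → (e ≥ 4 ∨ p = 5).
Before havoc p: ∀p_1. (3*e ≥ 3*p_1 + 9 → (e ≥ 4 ∨ p_1 = 5))
Before p := e + 4: ∀p_1. (3*e ≥ 3*p_1 + 9 → (e ≥ 4 ∨ p_1 = 5))
Answer: WP = ∀p_1. (3*e ≥ 3*p_1 + 9 → (e ≥ 4 ∨ p_1 = 5))


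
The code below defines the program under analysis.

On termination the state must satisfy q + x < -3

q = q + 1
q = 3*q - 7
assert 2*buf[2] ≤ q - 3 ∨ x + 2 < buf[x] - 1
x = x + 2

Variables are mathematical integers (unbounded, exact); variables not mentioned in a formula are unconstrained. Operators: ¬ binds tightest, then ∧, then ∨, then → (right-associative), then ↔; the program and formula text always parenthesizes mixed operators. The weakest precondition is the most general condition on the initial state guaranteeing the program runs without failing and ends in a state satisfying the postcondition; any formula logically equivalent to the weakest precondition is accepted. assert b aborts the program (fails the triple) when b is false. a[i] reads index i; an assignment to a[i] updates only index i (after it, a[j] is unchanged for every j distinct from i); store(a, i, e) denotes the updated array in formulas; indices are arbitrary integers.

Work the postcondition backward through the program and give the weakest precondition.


Working backward. After the program, q + x < -3 must hold.
Before x := x + 2: q + x < -5
Before assert 2*buf[2] ≤ q - 3 ∨ x + 2 < buf[x] - 1: (2*buf[2] ≤ q - 3 ∨ x < buf[x] - 3) ∧ q + x < -5
Before q := 3*q - 7: (2*buf[2] ≤ 3*q - 10 ∨ x < buf[x] - 3) ∧ 3*q + x < 2
Before q := q + 1: (2*buf[2] ≤ 3*q - 7 ∨ x < buf[x] - 3) ∧ 3*q + x < -1
Answer: WP = (2*buf[2] ≤ 3*q - 7 ∨ x < buf[x] - 3) ∧ 3*q + x < -1


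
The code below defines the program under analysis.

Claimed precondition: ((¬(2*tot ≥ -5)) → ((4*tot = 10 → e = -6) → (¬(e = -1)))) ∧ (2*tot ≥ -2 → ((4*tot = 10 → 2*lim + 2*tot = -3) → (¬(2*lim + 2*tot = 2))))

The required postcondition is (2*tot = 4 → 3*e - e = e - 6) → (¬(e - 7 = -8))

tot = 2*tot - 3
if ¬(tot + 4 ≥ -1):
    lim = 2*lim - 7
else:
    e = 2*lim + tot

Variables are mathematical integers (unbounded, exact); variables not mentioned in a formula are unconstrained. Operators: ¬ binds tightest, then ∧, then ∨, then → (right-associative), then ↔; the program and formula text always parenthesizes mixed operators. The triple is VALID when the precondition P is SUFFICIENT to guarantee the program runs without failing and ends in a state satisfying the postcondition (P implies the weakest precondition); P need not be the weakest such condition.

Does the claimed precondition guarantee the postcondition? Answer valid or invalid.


Working backward. After the program, the postcondition (2*tot = 4 → 3*e - e = e - 6) → (¬(e - 7 = -8)) must hold; in canonical form it is (2*tot = 4 → e = -6) → (¬(e = -1)).
Then branch requires (2*tot = 4 → e = -6) → (¬(e = -1)); else branch requires (2*tot = 4 → 2*lim + tot = -6) → (¬(2*lim + tot = -1)).
Before the if: ((¬(tot ≥ -5)) → ((2*tot = 4 → e = -6) → (¬(e = -1)))) ∧ (tot ≥ -5 → ((2*tot = 4 → 2*lim + tot = -6) → (¬(2*lim + tot = -1))))
Before tot := 2*tot - 3: ((¬(2*tot ≥ -2)) → ((4*tot = 10 → e = -6) → (¬(e = -1)))) ∧ (2*tot ≥ -2 → ((4*tot = 10 → 2*lim + 2*tot = -3) → (¬(2*lim + 2*tot = 2))))
The weakest precondition is ((¬(2*tot ≥ -2)) → ((4*tot = 10 → e = -6) → (¬(e = -1)))) ∧ (2*tot ≥ -2 → ((4*tot = 10 → 2*lim + 2*tot = -3) → (¬(2*lim + 2*tot = 2)))).
Check whether ((¬(2*tot ≥ -5)) → ((4*tot = 10 → e = -6) → (¬(e = -1)))) ∧ (2*tot ≥ -2 → ((4*tot = 10 → 2*lim + 2*tot = -3) → (¬(2*lim + 2*tot = 2)))) implies it.
Countermodel: at the initial state e = -1, lim = 0, tot = -2, the precondition holds but the weakest precondition fails.
Answer: invalid


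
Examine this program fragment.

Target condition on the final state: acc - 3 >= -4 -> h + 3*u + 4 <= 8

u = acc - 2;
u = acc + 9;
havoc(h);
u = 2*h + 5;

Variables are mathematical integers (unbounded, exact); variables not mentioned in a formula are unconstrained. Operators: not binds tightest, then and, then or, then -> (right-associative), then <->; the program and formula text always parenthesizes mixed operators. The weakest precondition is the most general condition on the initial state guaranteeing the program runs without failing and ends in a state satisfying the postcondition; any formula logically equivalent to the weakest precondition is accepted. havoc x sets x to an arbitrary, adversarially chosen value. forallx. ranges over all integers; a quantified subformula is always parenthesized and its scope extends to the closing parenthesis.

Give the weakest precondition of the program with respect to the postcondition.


Working backward. After the program, the postcondition acc - 3 >= -4 -> h + 3*u + 4 <= 8 must hold; in canonical form it is acc >= -1 -> h + 3*u <= 4.
Before u := 2*h + 5: acc >= -1 -> 7*h <= -11
Before havoc h: forall h_1. (acc >= -1 -> 7*h_1 <= -11)
Before u := acc + 9: forall h_1. (acc >= -1 -> 7*h_1 <= -11)
Before u := acc - 2: forall h_1. (acc >= -1 -> 7*h_1 <= -11)
Answer: WP = forall h_1. (acc >= -1 -> 7*h_1 <= -11)


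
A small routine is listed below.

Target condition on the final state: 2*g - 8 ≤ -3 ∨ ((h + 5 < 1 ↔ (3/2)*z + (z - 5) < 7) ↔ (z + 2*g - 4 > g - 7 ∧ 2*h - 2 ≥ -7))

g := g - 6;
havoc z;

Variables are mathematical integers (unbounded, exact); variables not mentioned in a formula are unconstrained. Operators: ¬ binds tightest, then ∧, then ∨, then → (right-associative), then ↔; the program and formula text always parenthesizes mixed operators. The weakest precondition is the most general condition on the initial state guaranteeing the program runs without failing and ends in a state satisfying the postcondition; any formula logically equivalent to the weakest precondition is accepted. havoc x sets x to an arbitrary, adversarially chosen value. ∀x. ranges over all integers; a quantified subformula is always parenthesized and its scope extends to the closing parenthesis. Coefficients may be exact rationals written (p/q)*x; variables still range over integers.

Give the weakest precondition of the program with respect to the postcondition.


Working backward. After the program, the postcondition 2*g - 8 ≤ -3 ∨ ((h + 5 < 1 ↔ (3/2)*z + (z - 5) < 7) ↔ (z + 2*g - 4 > g - 7 ∧ 2*h - 2 ≥ -7)) must hold; in canonical form it is 2*g ≤ 5 ∨ ((h < -4 ↔ (5/2)*z < 12) ↔ (g + z > -3 ∧ 2*h ≥ -5)).
Before havoc z: ∀z_1. (2*g ≤ 5 ∨ ((h < -4 ↔ (5/2)*z_1 < 12) ↔ (g + z_1 > -3 ∧ 2*h ≥ -5)))
Before g := g - 6: ∀z_1. (2*g ≤ 17 ∨ ((h < -4 ↔ (5/2)*z_1 < 12) ↔ (g + z_1 > 3 ∧ 2*h ≥ -5)))
Answer: WP = ∀z_1. (2*g ≤ 17 ∨ ((h < -4 ↔ (5/2)*z_1 < 12) ↔ (g + z_1 > 3 ∧ 2*h ≥ -5)))


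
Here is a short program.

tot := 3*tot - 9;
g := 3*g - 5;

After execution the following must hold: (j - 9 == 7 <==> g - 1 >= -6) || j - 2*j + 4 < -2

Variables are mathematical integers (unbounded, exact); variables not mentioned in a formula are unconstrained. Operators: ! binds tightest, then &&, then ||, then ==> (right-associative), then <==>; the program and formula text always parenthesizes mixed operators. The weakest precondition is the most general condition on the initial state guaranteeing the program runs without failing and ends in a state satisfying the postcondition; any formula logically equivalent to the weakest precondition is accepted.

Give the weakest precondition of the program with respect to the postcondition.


Working backward. After the program, the postcondition (j - 9 == 7 <==> g - 1 >= -6) || j - 2*j + 4 < -2 must hold; in canonical form it is (j == 16 <==> g >= -5) || j > 6.
Before g := 3*g - 5: (j == 16 <==> 3*g >= 0) || j > 6
Before tot := 3*tot - 9: (j == 16 <==> 3*g >= 0) || j > 6
Answer: WP = (j == 16 <==> 3*g >= 0) || j > 6


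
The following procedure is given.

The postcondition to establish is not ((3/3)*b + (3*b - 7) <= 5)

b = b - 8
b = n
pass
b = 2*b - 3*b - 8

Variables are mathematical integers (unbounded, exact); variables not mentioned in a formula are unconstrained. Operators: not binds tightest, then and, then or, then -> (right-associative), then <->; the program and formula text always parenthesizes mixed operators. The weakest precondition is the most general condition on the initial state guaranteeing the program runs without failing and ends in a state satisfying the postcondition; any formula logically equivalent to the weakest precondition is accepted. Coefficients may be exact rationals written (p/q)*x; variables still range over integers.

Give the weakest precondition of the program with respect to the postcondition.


Working backward. After the program, the postcondition not ((3/3)*b + (3*b - 7) <= 5) must hold; in canonical form it is not (4*b <= 12).
Before b := 2*b - 3*b - 8: not (4*b >= -44)
Before skip: not (4*b >= -44)
Before b := n: not (4*n >= -44)
Before b := b - 8: not (4*n >= -44)
Answer: WP = not (4*n >= -44)


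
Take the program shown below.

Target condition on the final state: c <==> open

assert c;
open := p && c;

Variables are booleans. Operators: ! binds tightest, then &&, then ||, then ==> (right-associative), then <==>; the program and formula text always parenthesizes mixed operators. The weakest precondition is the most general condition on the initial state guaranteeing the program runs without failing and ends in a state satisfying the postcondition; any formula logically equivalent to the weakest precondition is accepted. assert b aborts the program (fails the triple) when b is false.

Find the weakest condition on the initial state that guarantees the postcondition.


Working backward. After the program, c <==> open must hold.
Before open := p && c: c <==> (p && c)
Before assert c: c && (c <==> (p && c))
Answer: WP = c && (c <==> (p && c))


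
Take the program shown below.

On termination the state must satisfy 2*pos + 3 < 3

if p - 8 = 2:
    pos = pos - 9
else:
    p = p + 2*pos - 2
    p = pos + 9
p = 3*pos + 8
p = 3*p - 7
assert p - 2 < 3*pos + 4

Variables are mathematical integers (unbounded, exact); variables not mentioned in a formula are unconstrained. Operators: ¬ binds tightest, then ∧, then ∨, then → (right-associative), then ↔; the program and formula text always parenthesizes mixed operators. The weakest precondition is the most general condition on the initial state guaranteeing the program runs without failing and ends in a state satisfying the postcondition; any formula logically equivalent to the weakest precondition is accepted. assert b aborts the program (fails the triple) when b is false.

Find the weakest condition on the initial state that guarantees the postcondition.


Working backward. After the program, the postcondition 2*pos + 3 < 3 must hold; in canonical form it is 2*pos < 0.
Before assert p - 2 < 3*pos + 4: p < 3*pos + 6 ∧ 2*pos < 0
Before p := 3*p - 7: 3*p < 3*pos + 13 ∧ 2*pos < 0
Before p := 3*pos + 8: 6*pos < -11 ∧ 2*pos < 0
Then branch requires 6*pos < 43 ∧ 2*pos < 18; else branch requires 6*pos < -11 ∧ 2*pos < 0.
Before the if: (p = 10 → (6*pos < 43 ∧ 2*pos < 18)) ∧ ((¬(p = 10)) → (6*pos < -11 ∧ 2*pos < 0))
Answer: WP = (p = 10 → (6*pos < 43 ∧ 2*pos < 18)) ∧ ((¬(p = 10)) → (6*pos < -11 ∧ 2*pos < 0))


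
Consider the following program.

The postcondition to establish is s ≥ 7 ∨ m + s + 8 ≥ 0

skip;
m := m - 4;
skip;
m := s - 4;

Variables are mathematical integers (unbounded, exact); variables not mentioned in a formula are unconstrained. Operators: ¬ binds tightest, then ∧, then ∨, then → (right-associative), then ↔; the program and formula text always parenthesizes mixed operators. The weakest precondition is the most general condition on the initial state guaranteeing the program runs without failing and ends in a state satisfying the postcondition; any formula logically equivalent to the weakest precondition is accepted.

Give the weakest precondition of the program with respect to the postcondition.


Working backward. After the program, the postcondition s ≥ 7 ∨ m + s + 8 ≥ 0 must hold; in canonical form it is s ≥ 7 ∨ m + s ≥ -8.
Before m := s - 4: s ≥ 7 ∨ 2*s ≥ -4
Before skip: s ≥ 7 ∨ 2*s ≥ -4
Before m := m - 4: s ≥ 7 ∨ 2*s ≥ -4
Before skip: s ≥ 7 ∨ 2*s ≥ -4
Answer: WP = s ≥ 7 ∨ 2*s ≥ -4


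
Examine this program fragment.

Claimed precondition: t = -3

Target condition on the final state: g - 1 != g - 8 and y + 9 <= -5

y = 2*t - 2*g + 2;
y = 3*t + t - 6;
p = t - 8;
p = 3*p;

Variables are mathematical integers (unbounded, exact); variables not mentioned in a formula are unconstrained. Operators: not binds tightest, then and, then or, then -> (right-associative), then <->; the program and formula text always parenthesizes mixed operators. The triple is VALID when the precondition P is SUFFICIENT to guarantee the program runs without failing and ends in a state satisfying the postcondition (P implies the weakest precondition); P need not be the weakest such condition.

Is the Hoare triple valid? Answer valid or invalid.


Working backward. After the program, the postcondition g - 1 != g - 8 and y + 9 <= -5 must hold; in canonical form it is y <= -14.
Before p := 3*p: y <= -14
Before p := t - 8: y <= -14
Before y := 3*t + t - 6: 4*t <= -8
Before y := 2*t - 2*g + 2: 4*t <= -8
The weakest precondition is 4*t <= -8.
Check whether t = -3 implies it.
Every state satisfying the precondition satisfies the weakest precondition: the implication holds.
Answer: valid


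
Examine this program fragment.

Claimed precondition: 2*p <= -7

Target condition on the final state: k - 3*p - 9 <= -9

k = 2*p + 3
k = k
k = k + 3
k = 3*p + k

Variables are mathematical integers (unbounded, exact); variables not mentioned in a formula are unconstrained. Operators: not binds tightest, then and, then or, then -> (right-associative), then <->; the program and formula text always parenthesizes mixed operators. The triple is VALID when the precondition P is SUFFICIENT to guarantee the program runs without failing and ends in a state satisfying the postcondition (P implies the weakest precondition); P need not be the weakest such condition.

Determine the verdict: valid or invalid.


Working backward. After the program, the postcondition k - 3*p - 9 <= -9 must hold; in canonical form it is k <= 3*p.
Before k := 3*p + k: k <= 0
Before k := k + 3: k <= -3
Before k := k: k <= -3
Before k := 2*p + 3: 2*p <= -6
The weakest precondition is 2*p <= -6.
Check whether 2*p <= -7 implies it.
Every state satisfying the precondition satisfies the weakest precondition: the implication holds.
Answer: valid


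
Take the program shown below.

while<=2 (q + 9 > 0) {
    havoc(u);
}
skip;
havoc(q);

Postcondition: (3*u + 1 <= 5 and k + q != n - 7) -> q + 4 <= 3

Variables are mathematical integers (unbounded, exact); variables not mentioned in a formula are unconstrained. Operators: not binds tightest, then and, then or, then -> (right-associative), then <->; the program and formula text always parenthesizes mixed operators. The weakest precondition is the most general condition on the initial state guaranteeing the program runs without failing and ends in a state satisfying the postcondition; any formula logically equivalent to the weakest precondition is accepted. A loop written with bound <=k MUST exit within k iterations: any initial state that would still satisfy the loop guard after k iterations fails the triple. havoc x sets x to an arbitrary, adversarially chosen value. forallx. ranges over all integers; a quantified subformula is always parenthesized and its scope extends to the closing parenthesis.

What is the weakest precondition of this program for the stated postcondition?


Working backward. After the program, the postcondition (3*u + 1 <= 5 and k + q != n - 7) -> q + 4 <= 3 must hold; in canonical form it is (3*u <= 4 and k + q != n - 7) -> q <= -1.
Before havoc q: forall q_1. ((3*u <= 4 and k + q_1 != n - 7) -> q_1 <= -1)
Before skip: forall q_1. ((3*u <= 4 and k + q_1 != n - 7) -> q_1 <= -1)
Before the loop (bound <=2), unroll the exhaustion recursion (WP_0 = exit-now case; WP_j = one more guarded iteration, up to j = 2):
  WP_0: (not (q > -9)) and (forall q_1. ((3*u <= 4 and k + q_1 != n - 7) -> q_1 <= -1))
  WP_1: (q > -9 -> (forall u_1. ((not (q > -9)) and (forall q_1. ((3*u_1 <= 4 and k + q_1 != n - 7) -> q_1 <= -1))))) and ((not (q > -9)) -> (forall q_1. ((3*u <= 4 and k + q_1 != n - 7) -> q_1 <= -1)))
  WP_2: (q > -9 -> (forall u_2. ((q > -9 -> (forall u_1. ((not (q > -9)) and (forall q_1. ((3*u_1 <= 4 and k + q_1 != n - 7) -> q_1 <= -1))))) and ((not (q > -9)) -> (forall q_1. ((3*u_2 <= 4 and k + q_1 != n - 7) -> q_1 <= -1)))))) and ((not (q > -9)) -> (forall q_1. ((3*u <= 4 and k + q_1 != n - 7) -> q_1 <= -1)))
So before the loop: (q > -9 -> (forall u_2. ((q > -9 -> (forall u_1. ((not (q > -9)) and (forall q_1. ((3*u_1 <= 4 and k + q_1 != n - 7) -> q_1 <= -1))))) and ((not (q > -9)) -> (forall q_1. ((3*u_2 <= 4 and k + q_1 != n - 7) -> q_1 <= -1)))))) and ((not (q > -9)) -> (forall q_1. ((3*u <= 4 and k + q_1 != n - 7) -> q_1 <= -1)))
Answer: WP = (q > -9 -> (forall u_2. ((q > -9 -> (forall u_1. ((not (q > -9)) and (forall q_1. ((3*u_1 <= 4 and k + q_1 != n - 7) -> q_1 <= -1))))) and ((not (q > -9)) -> (forall q_1. ((3*u_2 <= 4 and k + q_1 != n - 7) -> q_1 <= -1)))))) and ((not (q > -9)) -> (forall q_1. ((3*u <= 4 and k + q_1 != n - 7) -> q_1 <= -1)))


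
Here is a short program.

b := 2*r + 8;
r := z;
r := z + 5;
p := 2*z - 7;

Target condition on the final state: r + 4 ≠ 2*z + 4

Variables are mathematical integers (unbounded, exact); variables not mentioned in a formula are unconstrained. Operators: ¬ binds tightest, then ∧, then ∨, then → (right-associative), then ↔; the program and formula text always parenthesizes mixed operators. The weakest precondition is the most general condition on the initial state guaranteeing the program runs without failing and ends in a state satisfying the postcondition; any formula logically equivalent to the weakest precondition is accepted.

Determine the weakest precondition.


Working backward. After the program, the postcondition r + 4 ≠ 2*z + 4 must hold; in canonical form it is r ≠ 2*z.
Before p := 2*z - 7: r ≠ 2*z
Before r := z + 5: z ≠ 5
Before r := z: z ≠ 5
Before b := 2*r + 8: z ≠ 5
Answer: WP = z ≠ 5


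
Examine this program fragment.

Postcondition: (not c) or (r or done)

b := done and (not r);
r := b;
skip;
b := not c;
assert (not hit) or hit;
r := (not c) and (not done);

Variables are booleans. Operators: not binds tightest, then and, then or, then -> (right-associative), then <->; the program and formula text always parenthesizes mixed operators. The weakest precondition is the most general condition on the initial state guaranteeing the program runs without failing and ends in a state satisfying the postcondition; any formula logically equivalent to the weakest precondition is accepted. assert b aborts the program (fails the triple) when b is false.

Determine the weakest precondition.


Working backward. After the program, the postcondition (not c) or (r or done) must hold; in canonical form it is (not c) or r or done.
Before r := (not c) and (not done): (not c) or ((not c) and (not done)) or done
Before assert (not hit) or hit: (not c) or ((not c) and (not done)) or done
Before b := not c: (not c) or ((not c) and (not done)) or done
Before skip: (not c) or ((not c) and (not done)) or done
Before r := b: (not c) or ((not c) and (not done)) or done
Before b := done and (not r): (not c) or ((not c) and (not done)) or done
Answer: WP = (not c) or ((not c) and (not done)) or done


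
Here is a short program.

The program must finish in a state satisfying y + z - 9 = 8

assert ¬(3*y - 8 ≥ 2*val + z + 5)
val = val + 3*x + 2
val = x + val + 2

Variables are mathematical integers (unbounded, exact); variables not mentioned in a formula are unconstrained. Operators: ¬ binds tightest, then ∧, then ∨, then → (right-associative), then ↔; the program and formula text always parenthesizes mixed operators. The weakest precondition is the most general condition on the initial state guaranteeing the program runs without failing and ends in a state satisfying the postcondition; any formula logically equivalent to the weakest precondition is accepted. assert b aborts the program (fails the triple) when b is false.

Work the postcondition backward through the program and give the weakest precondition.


Working backward. After the program, the postcondition y + z - 9 = 8 must hold; in canonical form it is y + z = 17.
Before val := x + val + 2: y + z = 17
Before val := val + 3*x + 2: y + z = 17
Before assert ¬(3*y - 8 ≥ 2*val + z + 5): (¬(3*y ≥ 2*val + z + 13)) ∧ y + z = 17
Answer: WP = (¬(3*y ≥ 2*val + z + 13)) ∧ y + z = 17


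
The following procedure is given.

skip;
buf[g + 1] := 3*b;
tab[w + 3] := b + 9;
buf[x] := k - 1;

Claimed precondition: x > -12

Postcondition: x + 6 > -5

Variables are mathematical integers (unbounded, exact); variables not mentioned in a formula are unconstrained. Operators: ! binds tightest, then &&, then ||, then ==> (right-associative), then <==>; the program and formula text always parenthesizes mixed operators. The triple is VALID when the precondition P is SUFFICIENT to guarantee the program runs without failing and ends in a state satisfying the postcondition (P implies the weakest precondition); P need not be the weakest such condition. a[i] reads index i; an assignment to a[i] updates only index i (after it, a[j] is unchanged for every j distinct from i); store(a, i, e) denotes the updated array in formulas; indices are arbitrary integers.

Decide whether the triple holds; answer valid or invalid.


Working backward. After the program, the postcondition x + 6 > -5 must hold; in canonical form it is x > -11.
Before buf[x] := k - 1: x > -11
Before tab[w + 3] := b + 9: x > -11
Before buf[g + 1] := 3*b: x > -11
Before skip: x > -11
The weakest precondition is x > -11.
Check whether x > -12 implies it.
Countermodel: at the initial state x = -11, the precondition holds but the weakest precondition fails.
Answer: invalid


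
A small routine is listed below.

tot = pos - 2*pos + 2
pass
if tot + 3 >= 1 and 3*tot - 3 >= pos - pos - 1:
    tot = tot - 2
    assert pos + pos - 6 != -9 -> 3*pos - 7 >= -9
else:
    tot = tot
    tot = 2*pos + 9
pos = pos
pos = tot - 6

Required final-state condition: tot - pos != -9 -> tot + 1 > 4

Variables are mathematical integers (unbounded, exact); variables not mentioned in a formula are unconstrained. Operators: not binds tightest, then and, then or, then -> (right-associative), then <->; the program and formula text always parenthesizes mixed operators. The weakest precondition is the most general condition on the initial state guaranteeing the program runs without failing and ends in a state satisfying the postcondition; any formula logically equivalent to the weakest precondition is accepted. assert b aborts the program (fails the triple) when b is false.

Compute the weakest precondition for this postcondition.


Working backward. After the program, the postcondition tot - pos != -9 -> tot + 1 > 4 must hold; in canonical form it is tot != pos - 9 -> tot > 3.
Before pos := tot - 6: tot > 3
Before pos := pos: tot > 3
Then branch requires (2*pos != -3 -> 3*pos >= -2) and tot > 5; else branch requires 2*pos > -6.
Before the if: ((tot >= -2 and 3*tot >= 2) -> ((2*pos != -3 -> 3*pos >= -2) and tot > 5)) and ((not (tot >= -2 and 3*tot >= 2)) -> 2*pos > -6)
Before skip: ((tot >= -2 and 3*tot >= 2) -> ((2*pos != -3 -> 3*pos >= -2) and tot > 5)) and ((not (tot >= -2 and 3*tot >= 2)) -> 2*pos > -6)
Before tot := pos - 2*pos + 2: ((pos <= 4 and 3*pos <= 4) -> ((2*pos != -3 -> 3*pos >= -2) and pos < -3)) and ((not (pos <= 4 and 3*pos <= 4)) -> 2*pos > -6)
Answer: WP = ((pos <= 4 and 3*pos <= 4) -> ((2*pos != -3 -> 3*pos >= -2) and pos < -3)) and ((not (pos <= 4 and 3*pos <= 4)) -> 2*pos > -6)
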